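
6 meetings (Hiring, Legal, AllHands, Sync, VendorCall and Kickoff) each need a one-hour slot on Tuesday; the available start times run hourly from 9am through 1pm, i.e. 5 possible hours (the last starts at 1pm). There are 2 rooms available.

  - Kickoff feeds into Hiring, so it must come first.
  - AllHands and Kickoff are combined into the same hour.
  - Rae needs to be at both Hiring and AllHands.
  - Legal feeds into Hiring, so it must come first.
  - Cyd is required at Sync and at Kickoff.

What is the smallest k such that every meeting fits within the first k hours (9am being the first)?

The precedence chain requires at least 2 distinct hours.
With at most 2 per hour and 6 meetings, at least 3 hours are needed.
3 works (last occupied hour: 11am): for example AllHands in 10am; Sync in 9am; VendorCall in 11am; Legal in 9am; Kickoff in 10am; Hiring in 11am.

3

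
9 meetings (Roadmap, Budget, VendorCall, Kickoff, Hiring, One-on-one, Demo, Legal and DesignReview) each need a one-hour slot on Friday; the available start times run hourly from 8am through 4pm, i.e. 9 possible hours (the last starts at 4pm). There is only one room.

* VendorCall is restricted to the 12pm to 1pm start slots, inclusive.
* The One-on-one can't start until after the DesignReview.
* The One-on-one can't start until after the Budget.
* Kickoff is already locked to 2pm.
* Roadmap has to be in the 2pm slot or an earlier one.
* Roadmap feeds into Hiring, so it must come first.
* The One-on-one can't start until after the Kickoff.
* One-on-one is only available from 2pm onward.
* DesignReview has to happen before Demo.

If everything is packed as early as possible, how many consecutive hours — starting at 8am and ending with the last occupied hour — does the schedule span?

The precedence chain requires at least 2 distinct hours.
With at most 1 per hour and 9 meetings, at least 9 hours are needed.
Propagating the time windows through the other constraints, One-on-one can't land before 3pm — that is hour 8 counting from 8am — so the schedule must run through at least 8 hours.
9 works (last occupied hour: 4pm): for example DesignReview -> 9am, Kickoff -> 2pm, Budget -> 10am, Hiring -> 11am, Roadmap -> 8am, Demo -> 1pm, One-on-one -> 3pm, VendorCall -> 12pm, Legal -> 4pm.

9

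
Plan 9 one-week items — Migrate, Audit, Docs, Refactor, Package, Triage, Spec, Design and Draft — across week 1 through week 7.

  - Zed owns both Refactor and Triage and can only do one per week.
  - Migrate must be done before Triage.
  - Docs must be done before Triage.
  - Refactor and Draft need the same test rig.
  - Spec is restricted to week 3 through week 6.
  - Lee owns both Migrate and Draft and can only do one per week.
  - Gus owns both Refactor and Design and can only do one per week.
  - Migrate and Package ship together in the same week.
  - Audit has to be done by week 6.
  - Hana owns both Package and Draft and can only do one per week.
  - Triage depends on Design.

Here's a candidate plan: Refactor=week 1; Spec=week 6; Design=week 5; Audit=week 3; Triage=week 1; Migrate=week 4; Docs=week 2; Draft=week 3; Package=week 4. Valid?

No. Zed owns both Refactor and Triage and can only do one per week is not satisfied.

Hana owns both Package and Draft and can only do one per week — holds.
Gus owns both Refactor and Design and can only do one per week — holds.
Spec is restricted to week 3 through week 6 — holds.
Audit has to be done by week 6 — holds.
Triage depends on Design — violated.
Refactor and Draft need the same test rig — holds.
Zed owns both Refactor and Triage and can only do one per week — violated.
Migrate and Package ship together in the same week — holds.
Migrate must be done before Triage — violated.
Lee owns both Migrate and Draft and can only do one per week — holds.
Docs must be done before Triage — violated.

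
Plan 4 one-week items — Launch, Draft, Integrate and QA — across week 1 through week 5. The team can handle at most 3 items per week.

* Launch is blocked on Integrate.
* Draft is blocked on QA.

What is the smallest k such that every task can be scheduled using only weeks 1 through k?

The precedence chain requires at least 2 distinct weeks.
With at most 3 per week and 4 tasks, at least 2 weeks are needed.
2 works (last occupied week: week 2): for example Integrate -> week 1, Launch -> week 2, QA -> week 1, Draft -> week 2.

2 weeks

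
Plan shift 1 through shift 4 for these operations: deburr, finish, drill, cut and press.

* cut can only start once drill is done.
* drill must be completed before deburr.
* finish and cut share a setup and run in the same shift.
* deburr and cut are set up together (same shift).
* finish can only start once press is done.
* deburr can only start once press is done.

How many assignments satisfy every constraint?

Splitting on deburr: it can be shift 2 (1), shift 3 (4), shift 4 (9). Listing each branch's schedules as (finish, drill, cut, press) by shift number:
deburr=shift 2: (2,1,2,1) — 1.
deburr=shift 3: (3,1,3,1) (3,1,3,2) (3,2,3,1) (3,2,3,2) — 4.
deburr=shift 4: (4,1,4,1) (4,1,4,2) (4,1,4,3) (4,2,4,1) (4,2,4,2) (4,2,4,3) (4,3,4,1) (4,3,4,2) (4,3,4,3) — 9.
Summing: 1 + 4 + 9 = 14.

14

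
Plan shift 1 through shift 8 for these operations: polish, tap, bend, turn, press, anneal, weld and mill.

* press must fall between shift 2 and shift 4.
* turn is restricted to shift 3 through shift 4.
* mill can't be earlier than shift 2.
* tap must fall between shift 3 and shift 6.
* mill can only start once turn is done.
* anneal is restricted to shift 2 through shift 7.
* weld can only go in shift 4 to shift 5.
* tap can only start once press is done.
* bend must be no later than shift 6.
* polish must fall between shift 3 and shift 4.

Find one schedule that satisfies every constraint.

weld=shift 4; press=shift 2; mill=shift 4; tap=shift 3; polish=shift 3; anneal=shift 2; bend=shift 1; turn=shift 3

Checking: press(shift 2) before tap(shift 3); turn(shift 3) before mill(shift 4); bend=shift 1 in [shift 1,shift 6]; press=shift 2 in [shift 2,shift 4]; turn=shift 3 in [shift 3,shift 4]; tap=shift 3 in [shift 3,shift 6]; anneal=shift 2 in [shift 2,shift 7]; polish=shift 3 in [shift 3,shift 4]; weld=shift 4 in [shift 4,shift 5]; mill=shift 4 in [shift 2,shift 8].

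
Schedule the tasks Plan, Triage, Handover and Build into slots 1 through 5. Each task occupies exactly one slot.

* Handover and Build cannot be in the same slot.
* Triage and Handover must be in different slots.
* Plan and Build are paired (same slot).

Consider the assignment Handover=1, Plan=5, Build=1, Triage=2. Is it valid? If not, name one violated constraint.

No — it violates: Handover and Build cannot be in the same slot

Plan and Build are paired (same slot) — violated.
Triage and Handover must be in different slots — holds.
Handover and Build cannot be in the same slot — violated.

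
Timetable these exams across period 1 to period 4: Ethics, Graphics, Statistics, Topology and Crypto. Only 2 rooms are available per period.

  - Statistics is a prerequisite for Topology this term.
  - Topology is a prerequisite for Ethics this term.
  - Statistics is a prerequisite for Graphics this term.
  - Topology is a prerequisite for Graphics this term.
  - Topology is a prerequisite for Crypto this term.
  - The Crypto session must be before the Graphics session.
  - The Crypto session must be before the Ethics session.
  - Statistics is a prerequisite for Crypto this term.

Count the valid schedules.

Enumerating: Graphics=period 4; Ethics=period 4; Statistics=period 1; Topology=period 2; Crypto=period 3.

1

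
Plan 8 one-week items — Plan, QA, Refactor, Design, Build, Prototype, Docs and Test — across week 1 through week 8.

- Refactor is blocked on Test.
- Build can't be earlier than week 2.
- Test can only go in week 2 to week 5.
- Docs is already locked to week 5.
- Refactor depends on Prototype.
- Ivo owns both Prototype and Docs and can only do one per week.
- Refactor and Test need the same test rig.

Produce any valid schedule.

Docs -> week 5, Prototype -> week 1, Refactor -> week 3, Test -> week 2, Design -> week 1, Plan -> week 1, Build -> week 2, QA -> week 1

Checking: Prototype(week 1) before Refactor(week 3); Test(week 2) before Refactor(week 3); Prototype(week 1) != Docs(week 5); Refactor(week 3) != Test(week 2); Docs=week 5 in [week 5,week 5]; Test=week 2 in [week 2,week 5]; Build=week 2 in [week 2,week 8].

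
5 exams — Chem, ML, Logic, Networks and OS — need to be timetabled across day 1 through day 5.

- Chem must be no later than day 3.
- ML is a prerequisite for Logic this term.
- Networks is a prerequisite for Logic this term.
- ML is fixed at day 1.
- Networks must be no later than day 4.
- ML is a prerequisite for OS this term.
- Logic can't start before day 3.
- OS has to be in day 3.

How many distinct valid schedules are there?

Splitting on Chem: it can be day 1 (9), day 2 (9), day 3 (9). Listing each branch's schedules as (ML, Logic, Networks, OS) by day number:
Chem=day 1: (1,3,1,3) (1,3,2,3) (1,4,1,3) (1,4,2,3) (1,4,3,3) (1,5,1,3) (1,5,2,3) (1,5,3,3) (1,5,4,3) — 9.
Chem=day 2: (1,3,1,3) (1,3,2,3) (1,4,1,3) (1,4,2,3) (1,4,3,3) (1,5,1,3) (1,5,2,3) (1,5,3,3) (1,5,4,3) — 9.
Chem=day 3: (1,3,1,3) (1,3,2,3) (1,4,1,3) (1,4,2,3) (1,4,3,3) (1,5,1,3) (1,5,2,3) (1,5,3,3) (1,5,4,3) — 9.
Summing: 9 + 9 + 9 = 27.

27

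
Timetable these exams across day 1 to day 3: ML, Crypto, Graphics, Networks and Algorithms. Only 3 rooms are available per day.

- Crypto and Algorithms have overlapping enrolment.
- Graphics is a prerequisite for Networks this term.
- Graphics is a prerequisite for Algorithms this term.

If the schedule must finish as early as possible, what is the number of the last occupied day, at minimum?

day 2

The precedence chain requires at least 2 distinct days.
With at most 3 per day and 5 exams, at least 2 days are needed.
2 works (last occupied day: day 2): for example Graphics=day 1; ML=day 1; Algorithms=day 2; Crypto=day 1; Networks=day 2.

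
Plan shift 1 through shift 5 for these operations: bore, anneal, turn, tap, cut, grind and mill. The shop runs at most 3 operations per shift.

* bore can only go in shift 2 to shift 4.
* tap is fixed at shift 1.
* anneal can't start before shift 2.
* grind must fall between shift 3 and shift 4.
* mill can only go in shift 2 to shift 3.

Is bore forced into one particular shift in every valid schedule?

No

bore can be shift 2 (e.g. anneal -> shift 2; grind -> shift 3; bore -> shift 2; cut -> shift 1; turn -> shift 1; mill -> shift 2; tap -> shift 1) or shift 3 (e.g. grind -> shift 3, anneal -> shift 2, turn -> shift 1, cut -> shift 1, mill -> shift 2, bore -> shift 3, tap -> shift 1).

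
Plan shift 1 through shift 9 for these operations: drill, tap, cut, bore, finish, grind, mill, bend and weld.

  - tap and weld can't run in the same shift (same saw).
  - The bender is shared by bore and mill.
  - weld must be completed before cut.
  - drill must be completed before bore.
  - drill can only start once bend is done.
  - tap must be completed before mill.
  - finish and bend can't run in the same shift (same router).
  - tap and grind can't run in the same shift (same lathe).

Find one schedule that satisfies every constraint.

weld in shift 2, grind in shift 2, bend in shift 1, cut in shift 3, mill in shift 2, bore in shift 3, finish in shift 2, drill in shift 2, tap in shift 1

Checking: bend(shift 1) before drill(shift 2); tap(shift 1) before mill(shift 2); weld(shift 2) before cut(shift 3); drill(shift 2) before bore(shift 3); tap(shift 1) != grind(shift 2); bore(shift 3) != mill(shift 2); tap(shift 1) != weld(shift 2); finish(shift 2) != bend(shift 1).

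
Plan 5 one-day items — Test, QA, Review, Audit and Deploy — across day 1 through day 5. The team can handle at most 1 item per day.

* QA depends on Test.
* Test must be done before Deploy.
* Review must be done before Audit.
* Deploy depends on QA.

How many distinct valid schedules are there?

10

Splitting on Test: it can be day 1 (6), day 2 (3), day 3 (1). Listing each branch's schedules as (QA, Review, Audit, Deploy) by day number:
Test=day 1: (2,3,4,5) (2,3,5,4) (2,4,5,3) (3,2,4,5) (3,2,5,4) (4,2,3,5) — 6.
Test=day 2: (3,1,4,5) (3,1,5,4) (4,1,3,5) — 3.
Test=day 3: (4,1,2,5) — 1.
Summing: 6 + 3 + 1 = 10.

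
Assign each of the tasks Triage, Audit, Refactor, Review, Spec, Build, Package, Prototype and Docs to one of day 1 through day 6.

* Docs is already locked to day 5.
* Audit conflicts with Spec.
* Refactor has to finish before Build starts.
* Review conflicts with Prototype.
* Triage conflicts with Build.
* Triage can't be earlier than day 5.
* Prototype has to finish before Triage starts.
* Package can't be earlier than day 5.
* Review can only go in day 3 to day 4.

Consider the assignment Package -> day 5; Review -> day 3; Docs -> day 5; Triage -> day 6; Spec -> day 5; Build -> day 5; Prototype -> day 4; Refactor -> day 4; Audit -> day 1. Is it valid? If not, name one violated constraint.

Review conflicts with Prototype — holds.
Triage can't be earlier than day 5 — holds.
Review can only go in day 3 to day 4 — holds.
Audit conflicts with Spec — holds.
Triage conflicts with Build — holds.
Prototype has to finish before Triage starts — holds.
Refactor has to finish before Build starts — holds.
Docs is already locked to day 5 — holds.
Package can't be earlier than day 5 — holds.

Yes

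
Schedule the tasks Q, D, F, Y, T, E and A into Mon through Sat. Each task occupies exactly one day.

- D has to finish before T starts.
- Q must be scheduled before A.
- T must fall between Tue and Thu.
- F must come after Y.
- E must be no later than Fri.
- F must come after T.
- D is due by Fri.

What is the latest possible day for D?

Wed

D's own window allows nothing later than Fri; downstream work caps D at Wed.
D at Wed is achievable: A in Tue; F in Fri; T in Thu; D in Wed; Q in Mon; Y in Mon; E in Mon.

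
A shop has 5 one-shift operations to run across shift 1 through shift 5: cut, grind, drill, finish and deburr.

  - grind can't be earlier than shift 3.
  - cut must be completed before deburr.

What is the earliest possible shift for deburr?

shift 2

Precedence pushes deburr to at least shift 2.
deburr at shift 2 is achievable: cut -> shift 1, grind -> shift 3, deburr -> shift 2, finish -> shift 1, drill -> shift 1.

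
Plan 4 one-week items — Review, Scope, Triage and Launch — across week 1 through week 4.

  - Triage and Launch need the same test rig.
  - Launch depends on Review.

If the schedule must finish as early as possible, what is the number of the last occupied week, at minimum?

week 2

The precedence chain requires at least 2 distinct weeks.
2 works (last occupied week: week 2): for example Review -> week 1, Triage -> week 1, Launch -> week 2, Scope -> week 1.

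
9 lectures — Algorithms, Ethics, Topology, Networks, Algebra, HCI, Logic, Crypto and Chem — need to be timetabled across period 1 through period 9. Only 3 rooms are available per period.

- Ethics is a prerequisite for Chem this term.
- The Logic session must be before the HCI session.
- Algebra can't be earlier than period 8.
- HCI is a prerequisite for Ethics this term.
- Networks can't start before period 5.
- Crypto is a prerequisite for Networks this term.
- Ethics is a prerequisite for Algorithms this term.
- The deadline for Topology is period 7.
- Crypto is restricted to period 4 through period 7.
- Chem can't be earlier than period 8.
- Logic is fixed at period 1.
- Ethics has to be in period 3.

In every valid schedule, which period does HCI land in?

Logic is fixed at period 1 and must come before HCI, so HCI is at least period 2.
Ethics is fixed at period 3 and must come after HCI, so HCI is at most period 2.
So HCI must be period 2.

period 2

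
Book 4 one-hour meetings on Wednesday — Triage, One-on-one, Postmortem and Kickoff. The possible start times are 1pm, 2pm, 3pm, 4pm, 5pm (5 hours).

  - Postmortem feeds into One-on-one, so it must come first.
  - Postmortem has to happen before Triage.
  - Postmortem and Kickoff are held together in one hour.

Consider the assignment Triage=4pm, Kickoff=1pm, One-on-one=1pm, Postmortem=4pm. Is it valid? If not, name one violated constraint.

No. Postmortem feeds into One-on-one, so it must come first is not satisfied.

Postmortem feeds into One-on-one, so it must come first — violated.
Postmortem and Kickoff are held together in one hour — violated.
Postmortem has to happen before Triage — violated.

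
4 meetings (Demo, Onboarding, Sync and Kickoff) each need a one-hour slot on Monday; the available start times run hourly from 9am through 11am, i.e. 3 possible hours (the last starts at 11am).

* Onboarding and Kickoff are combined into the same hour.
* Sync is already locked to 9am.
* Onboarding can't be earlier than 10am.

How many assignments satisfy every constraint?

6

Splitting on Demo: it can be 9am (2), 10am (2), 11am (2). Listing each branch's schedules as (Onboarding, Sync, Kickoff):
Demo=9am: (10am,9am,10am) (11am,9am,11am) — 2.
Demo=10am: (10am,9am,10am) (11am,9am,11am) — 2.
Demo=11am: (10am,9am,10am) (11am,9am,11am) — 2.
Summing: 2 + 2 + 2 = 6.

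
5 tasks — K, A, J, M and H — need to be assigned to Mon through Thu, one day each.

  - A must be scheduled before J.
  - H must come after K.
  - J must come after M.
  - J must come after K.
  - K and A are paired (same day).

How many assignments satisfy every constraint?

31

Splitting on K: it can be Mon (18), Tue (10), Wed (3). Listing each branch's schedules as (A, J, M, H):
K=Mon: (Mon,Tue,Mon,Tue) (Mon,Tue,Mon,Wed) (Mon,Tue,Mon,Thu) (Mon,Wed,Mon,Tue) (Mon,Wed,Mon,Wed) (Mon,Wed,Mon,Thu) (Mon,Wed,Tue,Tue) (Mon,Wed,Tue,Wed) (Mon,Wed,Tue,Thu) (Mon,Thu,Mon,Tue) (Mon,Thu,Mon,Wed) (Mon,Thu,Mon,Thu) (Mon,Thu,Tue,Tue) (Mon,Thu,Tue,Wed) (Mon,Thu,Tue,Thu) (Mon,Thu,Wed,Tue) (Mon,Thu,Wed,Wed) (Mon,Thu,Wed,Thu) — 18.
K=Tue: (Tue,Wed,Mon,Wed) (Tue,Wed,Mon,Thu) (Tue,Wed,Tue,Wed) (Tue,Wed,Tue,Thu) (Tue,Thu,Mon,Wed) (Tue,Thu,Mon,Thu) (Tue,Thu,Tue,Wed) (Tue,Thu,Tue,Thu) (Tue,Thu,Wed,Wed) (Tue,Thu,Wed,Thu) — 10.
K=Wed: (Wed,Thu,Mon,Thu) (Wed,Thu,Tue,Thu) (Wed,Thu,Wed,Thu) — 3.
Summing: 18 + 10 + 3 = 31.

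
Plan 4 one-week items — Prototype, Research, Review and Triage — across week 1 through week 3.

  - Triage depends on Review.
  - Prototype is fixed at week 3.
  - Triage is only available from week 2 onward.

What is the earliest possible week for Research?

week 1

Research at week 1 is achievable: Triage -> week 2; Prototype -> week 3; Research -> week 1; Review -> week 1.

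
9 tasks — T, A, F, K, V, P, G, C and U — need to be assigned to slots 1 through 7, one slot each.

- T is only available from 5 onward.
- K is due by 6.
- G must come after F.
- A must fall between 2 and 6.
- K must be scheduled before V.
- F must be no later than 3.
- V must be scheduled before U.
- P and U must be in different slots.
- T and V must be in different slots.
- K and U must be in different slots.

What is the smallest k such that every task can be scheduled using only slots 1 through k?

5

The precedence chain requires at least 3 distinct slots.
T can't be placed before 5, so the schedule must run through at least slot 5.
5 works (last occupied slot: 5): for example V=2; K=1; U=3; P=1; A=2; T=5; C=1; F=1; G=2.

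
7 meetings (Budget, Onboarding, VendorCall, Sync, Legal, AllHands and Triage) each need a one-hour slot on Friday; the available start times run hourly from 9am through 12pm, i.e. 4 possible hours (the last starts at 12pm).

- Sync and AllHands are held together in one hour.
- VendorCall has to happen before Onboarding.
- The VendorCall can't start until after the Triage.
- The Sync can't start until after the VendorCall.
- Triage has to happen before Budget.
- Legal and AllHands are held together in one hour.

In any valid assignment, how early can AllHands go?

11am

AllHands must be in the same hour as Sync, which can't be before 11am, so AllHands is at least 11am.
AllHands at 11am is achievable: VendorCall=10am, Triage=9am, Sync=11am, AllHands=11am, Onboarding=11am, Legal=11am, Budget=10am.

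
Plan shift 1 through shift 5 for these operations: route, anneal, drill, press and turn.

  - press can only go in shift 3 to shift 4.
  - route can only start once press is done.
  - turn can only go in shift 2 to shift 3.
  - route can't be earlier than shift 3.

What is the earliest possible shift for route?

Route is available from shift 3; precedence pushes route to at least shift 4.
route at shift 4 is achievable: turn=shift 2; drill=shift 1; press=shift 3; route=shift 4; anneal=shift 1.

shift 4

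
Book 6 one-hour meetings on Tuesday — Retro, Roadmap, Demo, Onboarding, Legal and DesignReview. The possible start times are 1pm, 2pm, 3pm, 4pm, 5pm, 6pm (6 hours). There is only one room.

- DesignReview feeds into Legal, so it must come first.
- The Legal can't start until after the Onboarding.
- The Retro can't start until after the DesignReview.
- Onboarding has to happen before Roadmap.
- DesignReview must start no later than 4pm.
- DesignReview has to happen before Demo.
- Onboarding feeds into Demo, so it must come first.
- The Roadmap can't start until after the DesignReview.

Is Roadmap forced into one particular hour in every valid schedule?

No

Roadmap can be 3pm (e.g. Roadmap=3pm, DesignReview=1pm, Onboarding=2pm, Retro=6pm, Demo=4pm, Legal=5pm) or 4pm (e.g. Retro=6pm; Onboarding=2pm; Roadmap=4pm; DesignReview=1pm; Legal=5pm; Demo=3pm).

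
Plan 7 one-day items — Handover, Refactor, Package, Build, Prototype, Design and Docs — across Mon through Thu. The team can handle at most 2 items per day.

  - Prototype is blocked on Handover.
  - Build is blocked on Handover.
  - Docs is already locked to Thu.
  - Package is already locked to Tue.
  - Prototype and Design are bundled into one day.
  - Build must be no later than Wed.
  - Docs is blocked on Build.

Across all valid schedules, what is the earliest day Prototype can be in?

Wed

Precedence pushes Prototype to at least Tue.
Prototype at Wed is achievable: Handover -> Mon; Design -> Wed; Package -> Tue; Build -> Tue; Docs -> Thu; Prototype -> Wed; Refactor -> Mon.
Nothing earlier works — the capacity limit rule out every day before Wed.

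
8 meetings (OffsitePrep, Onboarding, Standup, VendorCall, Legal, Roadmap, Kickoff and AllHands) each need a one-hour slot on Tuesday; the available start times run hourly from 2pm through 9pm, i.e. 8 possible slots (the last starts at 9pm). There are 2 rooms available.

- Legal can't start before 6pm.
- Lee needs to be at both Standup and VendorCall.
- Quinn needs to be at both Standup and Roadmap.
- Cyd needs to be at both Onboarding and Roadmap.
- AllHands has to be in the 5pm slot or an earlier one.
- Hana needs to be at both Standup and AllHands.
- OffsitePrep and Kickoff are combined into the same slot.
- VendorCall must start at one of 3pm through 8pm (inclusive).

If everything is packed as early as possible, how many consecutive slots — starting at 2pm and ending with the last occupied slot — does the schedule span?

With at most 2 per slot and 8 meetings, at least 4 slots are needed.
Legal can't be placed before 6pm — that is slot 5 counting from 2pm — so the schedule must run through at least 5 slots.
5 works (last occupied slot: 6pm): for example VendorCall -> 3pm, Kickoff -> 4pm, Onboarding -> 2pm, Legal -> 6pm, Standup -> 5pm, OffsitePrep -> 4pm, Roadmap -> 3pm, AllHands -> 2pm.

5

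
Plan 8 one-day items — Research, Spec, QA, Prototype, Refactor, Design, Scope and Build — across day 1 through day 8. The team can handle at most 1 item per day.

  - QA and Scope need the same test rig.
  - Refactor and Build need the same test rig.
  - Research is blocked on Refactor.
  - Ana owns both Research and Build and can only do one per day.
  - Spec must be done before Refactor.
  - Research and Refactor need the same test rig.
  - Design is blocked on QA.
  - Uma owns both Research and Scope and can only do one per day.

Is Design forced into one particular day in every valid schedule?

Design can be day 2 (e.g. Scope=day 7, Prototype=day 6, Spec=day 3, Design=day 2, QA=day 1, Refactor=day 4, Research=day 5, Build=day 8) or day 3 (e.g. QA in day 2, Prototype in day 6, Research in day 5, Design in day 3, Scope in day 7, Refactor in day 4, Build in day 8, Spec in day 1).

No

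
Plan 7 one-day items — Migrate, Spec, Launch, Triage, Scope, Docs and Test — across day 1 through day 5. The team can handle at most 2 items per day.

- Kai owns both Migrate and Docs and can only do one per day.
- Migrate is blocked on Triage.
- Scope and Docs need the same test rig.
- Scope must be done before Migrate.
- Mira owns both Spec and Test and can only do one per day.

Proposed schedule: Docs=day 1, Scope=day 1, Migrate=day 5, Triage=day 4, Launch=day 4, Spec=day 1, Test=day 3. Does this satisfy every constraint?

Invalid. The team can handle at most 2 items per day.

Migrate is blocked on Triage — holds.
The team can handle at most 2 items per day — violated.
Mira owns both Spec and Test and can only do one per day — holds.
Scope and Docs need the same test rig — violated.
Scope must be done before Migrate — holds.
Kai owns both Migrate and Docs and can only do one per day — holds.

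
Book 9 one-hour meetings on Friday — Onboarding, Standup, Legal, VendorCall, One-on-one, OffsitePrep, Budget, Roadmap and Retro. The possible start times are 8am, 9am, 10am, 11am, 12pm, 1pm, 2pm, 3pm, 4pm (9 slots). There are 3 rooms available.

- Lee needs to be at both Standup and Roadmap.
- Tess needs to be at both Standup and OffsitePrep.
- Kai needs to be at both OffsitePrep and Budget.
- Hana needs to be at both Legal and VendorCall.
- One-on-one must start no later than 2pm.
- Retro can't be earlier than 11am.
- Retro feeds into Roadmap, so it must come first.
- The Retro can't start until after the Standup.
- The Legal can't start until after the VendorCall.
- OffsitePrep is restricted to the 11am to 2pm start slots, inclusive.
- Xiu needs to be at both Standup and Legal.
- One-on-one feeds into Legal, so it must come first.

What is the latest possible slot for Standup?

2pm

Downstream work caps Standup at 2pm.
Standup at 2pm is achievable: Standup=2pm, Roadmap=4pm, Budget=9am, One-on-one=8am, Retro=3pm, OffsitePrep=11am, Onboarding=8am, VendorCall=8am, Legal=9am.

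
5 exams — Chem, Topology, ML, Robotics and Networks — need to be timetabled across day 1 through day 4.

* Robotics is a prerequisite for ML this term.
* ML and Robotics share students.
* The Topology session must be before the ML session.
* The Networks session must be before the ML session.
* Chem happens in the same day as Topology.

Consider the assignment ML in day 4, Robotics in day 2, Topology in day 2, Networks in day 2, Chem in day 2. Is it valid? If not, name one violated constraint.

Valid

The Topology session must be before the ML session — holds.
Chem happens in the same day as Topology — holds.
ML and Robotics share students — holds.
The Networks session must be before the ML session — holds.
Robotics is a prerequisite for ML this term — holds.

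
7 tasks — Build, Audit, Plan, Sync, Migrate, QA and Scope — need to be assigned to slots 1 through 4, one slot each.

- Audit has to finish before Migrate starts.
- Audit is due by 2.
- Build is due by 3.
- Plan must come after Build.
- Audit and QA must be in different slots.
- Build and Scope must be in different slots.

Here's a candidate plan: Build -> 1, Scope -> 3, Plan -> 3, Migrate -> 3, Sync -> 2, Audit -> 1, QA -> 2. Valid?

Audit and QA must be in different slots — holds.
Build is due by 3 — holds.
Build and Scope must be in different slots — holds.
Plan must come after Build — holds.
Audit is due by 2 — holds.
Audit has to finish before Migrate starts — holds.

Valid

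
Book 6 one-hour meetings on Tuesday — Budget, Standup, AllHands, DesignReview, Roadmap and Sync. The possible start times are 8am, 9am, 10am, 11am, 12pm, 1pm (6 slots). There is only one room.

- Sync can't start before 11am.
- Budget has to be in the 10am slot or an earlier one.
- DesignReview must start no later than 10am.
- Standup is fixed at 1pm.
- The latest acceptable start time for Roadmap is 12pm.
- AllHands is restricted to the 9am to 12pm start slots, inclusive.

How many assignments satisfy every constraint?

20

Splitting on Budget: it can be 8am (8), 9am (6), 10am (6). Listing each branch's schedules as (Standup, AllHands, DesignReview, Roadmap, Sync):
Budget=8am: (1pm,9am,10am,11am,12pm) (1pm,9am,10am,12pm,11am) (1pm,10am,9am,11am,12pm) (1pm,10am,9am,12pm,11am) (1pm,11am,9am,10am,12pm) (1pm,11am,10am,9am,12pm) (1pm,12pm,9am,10am,11am) (1pm,12pm,10am,9am,11am) — 8.
Budget=9am: (1pm,10am,8am,11am,12pm) (1pm,10am,8am,12pm,11am) (1pm,11am,8am,10am,12pm) (1pm,11am,10am,8am,12pm) (1pm,12pm,8am,10am,11am) (1pm,12pm,10am,8am,11am) — 6.
Budget=10am: (1pm,9am,8am,11am,12pm) (1pm,9am,8am,12pm,11am) (1pm,11am,8am,9am,12pm) (1pm,11am,9am,8am,12pm) (1pm,12pm,8am,9am,11am) (1pm,12pm,9am,8am,11am) — 6.
Summing: 8 + 6 + 6 = 20.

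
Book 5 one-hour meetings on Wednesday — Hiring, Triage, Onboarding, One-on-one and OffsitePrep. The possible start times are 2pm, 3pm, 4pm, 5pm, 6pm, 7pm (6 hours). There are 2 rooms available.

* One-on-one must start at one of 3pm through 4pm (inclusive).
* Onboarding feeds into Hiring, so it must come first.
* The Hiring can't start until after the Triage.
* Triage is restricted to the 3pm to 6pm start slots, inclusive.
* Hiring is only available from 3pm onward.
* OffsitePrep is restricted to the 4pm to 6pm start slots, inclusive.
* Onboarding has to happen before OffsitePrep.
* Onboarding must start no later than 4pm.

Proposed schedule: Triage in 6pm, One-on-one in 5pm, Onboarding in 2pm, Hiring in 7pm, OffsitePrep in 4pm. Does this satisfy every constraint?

Triage is restricted to the 3pm to 6pm start slots, inclusive — holds.
The Hiring can't start until after the Triage — holds.
Hiring is only available from 3pm onward — holds.
Onboarding has to happen before OffsitePrep — holds.
There are 2 rooms available — holds.
OffsitePrep is restricted to the 4pm to 6pm start slots, inclusive — holds.
Onboarding must start no later than 4pm — holds.
One-on-one must start at one of 3pm through 4pm (inclusive) — violated.
Onboarding feeds into Hiring, so it must come first — holds.

No. One-on-one must start at one of 3pm through 4pm (inclusive) is not satisfied.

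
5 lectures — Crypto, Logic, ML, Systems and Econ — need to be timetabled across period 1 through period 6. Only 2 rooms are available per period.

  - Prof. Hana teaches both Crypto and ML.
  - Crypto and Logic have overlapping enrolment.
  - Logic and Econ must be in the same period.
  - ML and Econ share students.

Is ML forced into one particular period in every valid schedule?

No

ML can be period 1 (e.g. Crypto=period 2, Logic=period 3, Systems=period 1, Econ=period 3, ML=period 1) or period 2 (e.g. ML in period 2; Systems in period 1; Logic in period 3; Crypto in period 1; Econ in period 3).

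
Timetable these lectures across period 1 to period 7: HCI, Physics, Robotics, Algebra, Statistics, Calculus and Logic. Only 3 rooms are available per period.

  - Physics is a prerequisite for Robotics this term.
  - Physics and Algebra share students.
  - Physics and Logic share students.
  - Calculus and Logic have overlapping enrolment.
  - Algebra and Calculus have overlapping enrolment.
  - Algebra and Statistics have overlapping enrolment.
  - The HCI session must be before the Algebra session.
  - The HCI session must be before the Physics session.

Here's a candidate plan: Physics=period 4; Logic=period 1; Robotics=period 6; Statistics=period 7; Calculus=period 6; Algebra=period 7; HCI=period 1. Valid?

No. Algebra and Statistics have overlapping enrolment is not satisfied.

The HCI session must be before the Physics session — holds.
Physics and Algebra share students — holds.
Only 3 rooms are available per period — holds.
Calculus and Logic have overlapping enrolment — holds.
Physics and Logic share students — holds.
The HCI session must be before the Algebra session — holds.
Algebra and Calculus have overlapping enrolment — holds.
Algebra and Statistics have overlapping enrolment — violated.
Physics is a prerequisite for Robotics this term — holds.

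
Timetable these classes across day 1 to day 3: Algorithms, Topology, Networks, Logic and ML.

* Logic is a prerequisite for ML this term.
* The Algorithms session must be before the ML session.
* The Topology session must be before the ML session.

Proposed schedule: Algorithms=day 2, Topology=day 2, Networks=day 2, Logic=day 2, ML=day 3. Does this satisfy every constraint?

Yes, all constraints hold

The Algorithms session must be before the ML session — holds.
The Topology session must be before the ML session — holds.
Logic is a prerequisite for ML this term — holds.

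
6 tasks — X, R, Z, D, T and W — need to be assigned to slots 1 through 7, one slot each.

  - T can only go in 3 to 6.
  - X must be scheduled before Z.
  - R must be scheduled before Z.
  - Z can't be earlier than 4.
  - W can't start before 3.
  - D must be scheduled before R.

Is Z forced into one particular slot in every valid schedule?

Z can be 4 (e.g. R -> 2, D -> 1, T -> 3, W -> 3, X -> 1, Z -> 4) or 5 (e.g. Z in 5, D in 1, X in 1, T in 3, R in 2, W in 3).

No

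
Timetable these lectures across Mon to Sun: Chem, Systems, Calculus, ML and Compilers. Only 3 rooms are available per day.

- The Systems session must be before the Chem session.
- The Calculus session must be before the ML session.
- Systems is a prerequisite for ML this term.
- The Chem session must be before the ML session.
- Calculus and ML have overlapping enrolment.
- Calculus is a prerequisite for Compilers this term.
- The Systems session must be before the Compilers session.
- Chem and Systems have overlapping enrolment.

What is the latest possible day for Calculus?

Downstream work caps Calculus at Sat.
Calculus at Sat is achievable: Chem in Tue, Calculus in Sat, Systems in Mon, ML in Sun, Compilers in Sun.

Sat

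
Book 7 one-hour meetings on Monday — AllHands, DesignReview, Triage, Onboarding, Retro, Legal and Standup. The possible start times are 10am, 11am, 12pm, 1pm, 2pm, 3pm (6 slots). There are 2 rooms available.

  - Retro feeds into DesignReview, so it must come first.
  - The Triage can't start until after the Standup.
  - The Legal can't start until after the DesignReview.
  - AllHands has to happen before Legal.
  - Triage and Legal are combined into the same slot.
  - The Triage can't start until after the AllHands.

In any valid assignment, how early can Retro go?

10am

Downstream work caps Retro at 1pm.
Retro at 10am is achievable: Triage=12pm, AllHands=10am, Legal=12pm, Onboarding=1pm, DesignReview=11am, Standup=11am, Retro=10am.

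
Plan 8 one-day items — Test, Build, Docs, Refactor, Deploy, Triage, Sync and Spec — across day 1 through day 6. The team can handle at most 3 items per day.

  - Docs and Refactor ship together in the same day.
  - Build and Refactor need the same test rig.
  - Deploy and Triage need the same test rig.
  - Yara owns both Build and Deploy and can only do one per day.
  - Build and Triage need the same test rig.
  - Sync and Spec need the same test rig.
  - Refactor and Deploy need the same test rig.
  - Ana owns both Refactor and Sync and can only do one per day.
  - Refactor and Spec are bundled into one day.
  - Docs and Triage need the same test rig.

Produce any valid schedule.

Build -> day 1; Refactor -> day 2; Test -> day 1; Triage -> day 4; Deploy -> day 3; Docs -> day 2; Spec -> day 2; Sync -> day 1

Checking: Deploy(day 3) != Triage(day 4); Refactor(day 2) != Sync(day 1); Sync(day 1) != Spec(day 2); Refactor(day 2) != Deploy(day 3); Build(day 1) != Triage(day 4); Docs(day 2) != Triage(day 4); Build(day 1) != Refactor(day 2); Build(day 1) != Deploy(day 3); Docs = Refactor = day 2; Refactor = Spec = day 2; max 3 per day (cap 3).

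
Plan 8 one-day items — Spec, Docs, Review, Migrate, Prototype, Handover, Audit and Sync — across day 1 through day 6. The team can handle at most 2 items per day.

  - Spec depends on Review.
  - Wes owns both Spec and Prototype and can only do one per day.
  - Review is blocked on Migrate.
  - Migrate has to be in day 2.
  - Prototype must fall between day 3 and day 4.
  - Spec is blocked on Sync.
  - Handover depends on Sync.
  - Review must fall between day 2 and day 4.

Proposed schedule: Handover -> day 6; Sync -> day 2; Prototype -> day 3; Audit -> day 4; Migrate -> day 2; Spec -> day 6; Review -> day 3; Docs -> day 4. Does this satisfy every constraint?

Wes owns both Spec and Prototype and can only do one per day — holds.
Spec is blocked on Sync — holds.
Handover depends on Sync — holds.
The team can handle at most 2 items per day — holds.
Migrate has to be in day 2 — holds.
Review is blocked on Migrate — holds.
Spec depends on Review — holds.
Review must fall between day 2 and day 4 — holds.
Prototype must fall between day 3 and day 4 — holds.

Yes, all constraints hold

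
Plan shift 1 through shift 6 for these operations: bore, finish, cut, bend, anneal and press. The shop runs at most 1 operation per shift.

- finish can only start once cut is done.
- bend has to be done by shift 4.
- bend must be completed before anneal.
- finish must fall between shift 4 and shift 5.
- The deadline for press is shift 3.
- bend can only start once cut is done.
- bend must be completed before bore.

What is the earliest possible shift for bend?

shift 2

Precedence pushes bend to at least shift 2; bend's own window allows nothing later than shift 4.
bend at shift 2 is achievable: finish in shift 4, anneal in shift 6, cut in shift 1, press in shift 3, bore in shift 5, bend in shift 2.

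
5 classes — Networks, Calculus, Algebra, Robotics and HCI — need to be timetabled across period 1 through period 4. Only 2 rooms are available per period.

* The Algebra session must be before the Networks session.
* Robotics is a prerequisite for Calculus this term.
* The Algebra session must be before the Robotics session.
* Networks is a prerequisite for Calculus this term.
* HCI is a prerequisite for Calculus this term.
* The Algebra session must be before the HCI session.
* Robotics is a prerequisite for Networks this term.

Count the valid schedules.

Enumerating: Robotics -> period 2; Calculus -> period 4; HCI -> period 2; Algebra -> period 1; Networks -> period 3 | HCI in period 3; Calculus in period 4; Algebra in period 1; Networks in period 3; Robotics in period 2.

2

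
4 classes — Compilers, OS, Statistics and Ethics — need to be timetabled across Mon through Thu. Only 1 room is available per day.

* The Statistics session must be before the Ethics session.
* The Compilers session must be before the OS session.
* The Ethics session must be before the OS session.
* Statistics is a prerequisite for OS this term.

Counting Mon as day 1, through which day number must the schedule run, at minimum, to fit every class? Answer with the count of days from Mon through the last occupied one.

The precedence chain requires at least 3 distinct days.
With at most 1 per day and 4 classes, at least 4 days are needed.
4 works (last occupied day: Thu): for example Compilers -> Wed; Ethics -> Tue; OS -> Thu; Statistics -> Mon.

4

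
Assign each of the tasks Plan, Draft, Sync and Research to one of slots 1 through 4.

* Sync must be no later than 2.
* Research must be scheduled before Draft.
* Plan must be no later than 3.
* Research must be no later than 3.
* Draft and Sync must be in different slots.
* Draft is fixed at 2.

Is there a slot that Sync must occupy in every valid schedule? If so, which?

1

Sync's window is 1–2.
Draft is fixed at 2, and Sync can't share a slot with Draft.
So Sync must be 1.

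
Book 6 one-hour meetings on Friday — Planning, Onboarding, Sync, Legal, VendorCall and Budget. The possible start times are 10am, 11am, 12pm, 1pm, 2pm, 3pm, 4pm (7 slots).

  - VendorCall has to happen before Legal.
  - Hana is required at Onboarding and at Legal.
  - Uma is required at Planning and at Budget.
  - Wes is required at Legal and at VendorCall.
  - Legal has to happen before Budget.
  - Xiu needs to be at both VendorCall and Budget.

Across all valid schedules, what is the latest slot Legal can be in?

Precedence pushes Legal to at least 11am; downstream work caps Legal at 3pm.
Legal at 3pm is achievable: Budget in 4pm; VendorCall in 10am; Legal in 3pm; Sync in 10am; Onboarding in 10am; Planning in 10am.

3pm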